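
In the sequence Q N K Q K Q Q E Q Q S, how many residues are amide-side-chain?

7

The amide-side-chain residues are Asn (N) and Gln (Q).
Matching residues: Q1, N2, Q4, Q6, Q7, Q9, Q10.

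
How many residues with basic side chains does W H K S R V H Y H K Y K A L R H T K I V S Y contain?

K, R, and H are the three residues with basic side chains (ε-amine, guanidinium, and imidazole respectively).
Matching residues: H2, K3, R5, H7, H9, K10, K12, R15, H16, K18.

10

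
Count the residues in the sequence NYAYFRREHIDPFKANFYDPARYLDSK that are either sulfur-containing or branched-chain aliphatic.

2

Sulfur-containing: C, M. Branched-chain aliphatic: I, L, V.
Sulfur-containing residues here: none (0).
Branched-chain aliphatic residues here: I10, L24 (2).
The two groups share no amino acid, so total = 0 + 2 = 2.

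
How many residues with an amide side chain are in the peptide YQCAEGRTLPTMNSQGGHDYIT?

The amide-side-chain residues are Asn (N) and Gln (Q).
Matching residues: Q2, N13, Q15.

3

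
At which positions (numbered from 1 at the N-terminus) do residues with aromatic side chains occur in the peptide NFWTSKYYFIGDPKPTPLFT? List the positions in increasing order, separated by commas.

2, 3, 7, 8, 9, 19

F, W, and Y each carry an aromatic ring on the side chain.
Matching residues: F2, W3, Y7, Y8, F9, F19.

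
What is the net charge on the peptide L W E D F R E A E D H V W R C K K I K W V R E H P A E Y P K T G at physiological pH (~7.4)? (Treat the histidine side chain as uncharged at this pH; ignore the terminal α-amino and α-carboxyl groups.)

The side chains ionized at physiological pH are Lys/Arg (+1) and Asp/Glu (−1); with His treated as neutral, nothing else contributes.
Positive (K, R): R6, R14, K16, K17, K19, R22, K30 → +7.
Negative (D, E): E3, D4, E7, E9, D10, E23, E27 → −7.
Net charge = (+7) + (−7) = 0.

0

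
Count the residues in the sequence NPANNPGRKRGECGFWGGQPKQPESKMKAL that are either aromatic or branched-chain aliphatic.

Aromatic: F, W, Y. Branched-chain aliphatic: I, L, V.
Aromatic residues here: F15, W16 (2).
Branched-chain aliphatic residues here: L30 (1).
The two groups share no amino acid, so total = 2 + 1 = 3.

3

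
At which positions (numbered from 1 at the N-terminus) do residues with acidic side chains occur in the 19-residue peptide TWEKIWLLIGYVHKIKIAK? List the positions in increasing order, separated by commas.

The acidic residues are Asp (D) and Glu (E), whose side chains end in a carboxylate group.
Matching residues: E3.

3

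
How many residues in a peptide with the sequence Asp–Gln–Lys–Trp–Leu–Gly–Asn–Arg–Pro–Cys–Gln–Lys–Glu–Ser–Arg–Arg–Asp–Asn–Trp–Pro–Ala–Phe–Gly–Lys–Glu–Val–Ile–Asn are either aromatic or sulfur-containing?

Aromatic: F, W, Y. Sulfur-containing: C, M.
Aromatic residues here: Trp4, Trp19, Phe22 (3).
Sulfur-containing residues here: Cys10 (1).
The two groups share no amino acid, so total = 3 + 1 = 4.

4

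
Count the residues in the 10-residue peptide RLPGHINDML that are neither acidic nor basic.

7

Acidic: D, E. Basic: K, R, H. All other residues are neither.
Matching residues: L2, P3, G4, I6, N7, M9, L10.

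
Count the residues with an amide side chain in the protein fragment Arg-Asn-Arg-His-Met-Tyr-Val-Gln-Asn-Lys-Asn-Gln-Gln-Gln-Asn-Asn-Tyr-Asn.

Asparagine (N) and glutamine (Q) have uncharged amide side chains.
Matching residues: Asn2, Gln8, Asn9, Asn11, Gln12, Gln13, Gln14, Asn15, Asn16, Asn18.

10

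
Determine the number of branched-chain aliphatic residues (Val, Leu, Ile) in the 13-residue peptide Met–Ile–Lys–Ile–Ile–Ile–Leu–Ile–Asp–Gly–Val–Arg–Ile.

Matching residues: Ile2, Ile4, Ile5, Ile6, Leu7, Ile8, Val11, Ile13.

8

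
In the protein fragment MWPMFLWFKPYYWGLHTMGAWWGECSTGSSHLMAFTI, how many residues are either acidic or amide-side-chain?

Acidic: D, E. Amide-side-chain: N, Q.
Acidic residues here: E24 (1).
Amide-side-chain residues here: none (0).
The two groups share no amino acid, so total = 1 + 0 = 1.

1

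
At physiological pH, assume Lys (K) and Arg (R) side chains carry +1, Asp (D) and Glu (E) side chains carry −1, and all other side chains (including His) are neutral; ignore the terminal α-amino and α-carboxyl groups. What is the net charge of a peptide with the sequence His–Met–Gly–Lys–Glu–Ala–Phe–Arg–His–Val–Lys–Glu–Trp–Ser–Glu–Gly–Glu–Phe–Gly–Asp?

-2

Positive (K, R): Lys4, Arg8, Lys11 → +3.
Negative (D, E): Glu5, Glu12, Glu15, Glu17, Asp20 → −5.
Net charge = (+3) + (−5) = −2.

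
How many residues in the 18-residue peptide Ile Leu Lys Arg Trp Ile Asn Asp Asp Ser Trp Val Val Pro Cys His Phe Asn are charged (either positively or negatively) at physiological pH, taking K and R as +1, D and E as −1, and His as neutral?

Charged side chains at pH ~7.4: K, R (positive); D, E (negative).
Matching residues: Lys3, Arg4, Asp8, Asp9.

4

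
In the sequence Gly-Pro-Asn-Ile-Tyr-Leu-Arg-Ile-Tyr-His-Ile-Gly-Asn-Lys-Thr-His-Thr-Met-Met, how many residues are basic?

4

Lysine (K), arginine (R), and histidine (H) have basic, nitrogen-containing side chains.
Matching residues: Arg7, His10, Lys14, His16.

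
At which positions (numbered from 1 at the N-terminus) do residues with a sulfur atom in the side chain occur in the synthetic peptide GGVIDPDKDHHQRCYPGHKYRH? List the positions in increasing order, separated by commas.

Cysteine (C, thiol) and methionine (M, thioether) are the two sulfur-containing amino acids.
Matching residues: C14.

14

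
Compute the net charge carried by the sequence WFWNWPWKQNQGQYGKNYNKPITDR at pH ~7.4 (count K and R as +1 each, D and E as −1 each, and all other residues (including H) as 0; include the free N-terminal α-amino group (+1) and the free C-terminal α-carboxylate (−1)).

Positive (K, R): K8, K16, K20, R25 → +4.
Negative (D, E): D24 → −1.
The N-terminus (+1) and C-terminus (−1) cancel.
Net charge = (+4) + (−1) = +3.

+3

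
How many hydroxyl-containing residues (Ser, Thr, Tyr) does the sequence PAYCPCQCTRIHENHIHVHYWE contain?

Matching residues: Y3, T9, Y20.

3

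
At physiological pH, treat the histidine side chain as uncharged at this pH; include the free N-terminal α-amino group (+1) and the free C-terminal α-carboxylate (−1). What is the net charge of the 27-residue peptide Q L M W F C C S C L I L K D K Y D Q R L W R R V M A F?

+3

At pH ~7.4 the Lys and Arg side chains are protonated (+1), the Asp and Glu side chains are deprotonated (−1), and with His taken as neutral all other side chains carry no charge.
Positive (K, R): K13, K15, R19, R22, R23 → +5.
Negative (D, E): D14, D17 → −2.
The N-terminus (+1) and C-terminus (−1) cancel.
Net charge = (+5) + (−2) = +3.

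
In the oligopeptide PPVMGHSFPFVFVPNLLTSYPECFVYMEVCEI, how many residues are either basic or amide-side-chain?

Basic: H, K, R. Amide-side-chain: N, Q.
Basic residues here: H6 (1).
Amide-side-chain residues here: N15 (1).
The two groups share no amino acid, so total = 1 + 1 = 2.

2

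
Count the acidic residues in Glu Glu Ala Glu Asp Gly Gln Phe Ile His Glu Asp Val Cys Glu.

7

The acidic residues are Asp (D) and Glu (E), whose side chains end in a carboxylate group.
Matching residues: Glu1, Glu2, Glu4, Asp5, Glu11, Asp12, Glu15.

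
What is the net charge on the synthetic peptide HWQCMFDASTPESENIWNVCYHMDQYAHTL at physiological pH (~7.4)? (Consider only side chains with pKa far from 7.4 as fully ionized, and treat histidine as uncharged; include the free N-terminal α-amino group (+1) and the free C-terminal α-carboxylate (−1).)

-4

The side chains ionized at physiological pH are Lys/Arg (+1) and Asp/Glu (−1); with His treated as neutral, nothing else contributes.
Positive (K, R): none → +0.
Negative (D, E): D7, E12, E14, D24 → −4.
The N-terminus (+1) and C-terminus (−1) cancel.
Net charge = (+0) + (−4) = −4.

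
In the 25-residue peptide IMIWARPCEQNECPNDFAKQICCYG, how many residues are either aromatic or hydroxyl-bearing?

3

Aromatic: F, W, Y. Hydroxyl-bearing: S, T, Y.
Aromatic residues here: W4, F17, Y24 (3).
Hydroxyl-bearing residues here: Y24 (1).
Y is in both groups, so the 1 Y residue must not be double-counted.
Total = 3 + 1 − 1 = 3.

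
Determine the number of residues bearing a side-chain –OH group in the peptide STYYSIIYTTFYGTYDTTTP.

Serine (S), threonine (T), and tyrosine (Y) each carry a hydroxyl group on the side chain.
Matching residues: S1, T2, Y3, Y4, S5, Y8, T9, T10, Y12, T14, Y15, T17, T18, T19.

14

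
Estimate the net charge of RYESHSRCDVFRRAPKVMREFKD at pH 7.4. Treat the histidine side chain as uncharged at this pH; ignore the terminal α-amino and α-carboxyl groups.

Near pH 7.4, K and R contribute +1 each, D and E contribute −1 each, and every other side chain (His included, as stated) is uncharged.
Positive (K, R): R1, R7, R12, R13, K16, R19, K22 → +7.
Negative (D, E): E3, D9, E20, D23 → −4.
Net charge = (+7) + (−4) = +3.

+3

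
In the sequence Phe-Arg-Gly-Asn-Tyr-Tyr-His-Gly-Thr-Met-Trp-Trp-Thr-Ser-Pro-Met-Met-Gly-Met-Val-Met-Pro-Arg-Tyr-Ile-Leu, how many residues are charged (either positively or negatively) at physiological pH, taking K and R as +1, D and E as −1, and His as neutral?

2

Charged side chains at pH ~7.4: K, R (positive); D, E (negative).
Matching residues: Arg2, Arg23.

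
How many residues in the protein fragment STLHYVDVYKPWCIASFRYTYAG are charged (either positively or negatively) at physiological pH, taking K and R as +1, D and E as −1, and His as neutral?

3

Charged side chains at pH ~7.4: K, R (positive); D, E (negative).
Matching residues: D7, K10, R18.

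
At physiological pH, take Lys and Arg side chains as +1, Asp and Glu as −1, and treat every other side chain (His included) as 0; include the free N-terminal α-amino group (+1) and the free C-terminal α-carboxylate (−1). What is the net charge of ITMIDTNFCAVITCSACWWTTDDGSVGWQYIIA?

-3

Positive (K, R): none → +0.
Negative (D, E): D5, D22, D23 → −3.
The N-terminus (+1) and C-terminus (−1) cancel.
Net charge = (+0) + (−3) = −3.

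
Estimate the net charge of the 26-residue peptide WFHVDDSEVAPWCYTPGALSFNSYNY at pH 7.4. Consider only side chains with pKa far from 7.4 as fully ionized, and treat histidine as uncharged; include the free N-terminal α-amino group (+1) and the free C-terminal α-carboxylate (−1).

-3

Near pH 7.4, K and R contribute +1 each, D and E contribute −1 each, and every other side chain (His included, as stated) is uncharged.
Positive (K, R): none → +0.
Negative (D, E): D5, D6, E8 → −3.
The N-terminus (+1) and C-terminus (−1) cancel.
Net charge = (+0) + (−3) = −3.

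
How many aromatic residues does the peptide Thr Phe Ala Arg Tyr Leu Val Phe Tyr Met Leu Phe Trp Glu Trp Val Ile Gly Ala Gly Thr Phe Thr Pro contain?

8

F, W, and Y each carry an aromatic ring on the side chain.
Matching residues: Phe2, Tyr5, Phe8, Tyr9, Phe12, Trp13, Trp15, Phe22.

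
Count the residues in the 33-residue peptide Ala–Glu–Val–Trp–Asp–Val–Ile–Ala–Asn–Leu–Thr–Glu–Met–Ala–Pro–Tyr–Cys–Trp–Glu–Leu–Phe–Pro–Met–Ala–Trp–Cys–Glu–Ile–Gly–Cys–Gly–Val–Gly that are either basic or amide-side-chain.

1

Basic: H, K, R. Amide-side-chain: N, Q.
Basic residues here: none (0).
Amide-side-chain residues here: Asn9 (1).
The two groups share no amino acid, so total = 0 + 1 = 1.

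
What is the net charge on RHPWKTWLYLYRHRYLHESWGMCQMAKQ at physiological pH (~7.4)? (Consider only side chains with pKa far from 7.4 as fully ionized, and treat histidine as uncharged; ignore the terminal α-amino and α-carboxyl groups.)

The side chains ionized at physiological pH are Lys/Arg (+1) and Asp/Glu (−1); with His treated as neutral, nothing else contributes.
Positive (K, R): R1, K5, R12, R14, K27 → +5.
Negative (D, E): E18 → −1.
Net charge = (+5) + (−1) = +4.

+4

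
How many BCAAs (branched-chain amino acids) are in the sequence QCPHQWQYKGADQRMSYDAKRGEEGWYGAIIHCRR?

The BCAAs are Val, Leu, and Ile — aliphatic side chains with a branch point.
Matching residues: I30, I31.

2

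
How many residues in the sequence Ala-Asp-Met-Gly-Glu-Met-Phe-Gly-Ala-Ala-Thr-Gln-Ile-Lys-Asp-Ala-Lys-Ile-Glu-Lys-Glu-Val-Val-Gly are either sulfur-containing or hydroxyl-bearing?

3

Sulfur-containing: C, M. Hydroxyl-bearing: S, T, Y.
Sulfur-containing residues here: Met3, Met6 (2).
Hydroxyl-bearing residues here: Thr11 (1).
The two groups share no amino acid, so total = 2 + 1 = 3.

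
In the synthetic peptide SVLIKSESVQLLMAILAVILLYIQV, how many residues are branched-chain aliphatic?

14

V, L, and I make up the branched-chain aliphatic group.
Matching residues: V2, L3, I4, V9, L11, L12, I15, L16, V18, I19, L20, L21, I23, V25.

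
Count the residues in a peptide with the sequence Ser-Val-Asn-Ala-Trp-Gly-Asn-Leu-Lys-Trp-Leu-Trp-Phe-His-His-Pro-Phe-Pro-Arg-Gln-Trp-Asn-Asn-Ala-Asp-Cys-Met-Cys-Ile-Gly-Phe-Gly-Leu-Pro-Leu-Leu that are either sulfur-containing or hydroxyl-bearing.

Sulfur-containing: C, M. Hydroxyl-bearing: S, T, Y.
Sulfur-containing residues here: Cys26, Met27, Cys28 (3).
Hydroxyl-bearing residues here: Ser1 (1).
The two groups share no amino acid, so total = 3 + 1 = 4.

4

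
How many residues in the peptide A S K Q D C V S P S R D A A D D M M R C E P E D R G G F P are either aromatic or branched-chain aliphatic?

2

Aromatic: F, W, Y. Branched-chain aliphatic: I, L, V.
Aromatic residues here: F28 (1).
Branched-chain aliphatic residues here: V7 (1).
The two groups share no amino acid, so total = 1 + 1 = 2.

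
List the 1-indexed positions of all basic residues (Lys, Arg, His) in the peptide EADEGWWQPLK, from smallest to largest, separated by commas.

Matching residues: K11.

11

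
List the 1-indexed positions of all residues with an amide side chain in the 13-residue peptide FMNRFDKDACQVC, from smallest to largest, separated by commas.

Only N (asparagine) and Q (glutamine) carry a side-chain carboxamide.
Matching residues: N3, Q11.

3, 11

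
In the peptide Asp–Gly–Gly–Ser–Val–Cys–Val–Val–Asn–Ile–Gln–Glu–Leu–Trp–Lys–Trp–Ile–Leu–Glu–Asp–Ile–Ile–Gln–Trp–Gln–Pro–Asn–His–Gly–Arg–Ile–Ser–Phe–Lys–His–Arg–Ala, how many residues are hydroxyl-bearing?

Serine (S), threonine (T), and tyrosine (Y) each carry a hydroxyl group on the side chain.
Matching residues: Ser4, Ser32.

2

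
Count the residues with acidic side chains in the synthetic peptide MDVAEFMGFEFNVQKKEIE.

Only D (aspartate) and E (glutamate) carry a side-chain carboxylic acid.
Matching residues: D2, E5, E10, E17, E19.

5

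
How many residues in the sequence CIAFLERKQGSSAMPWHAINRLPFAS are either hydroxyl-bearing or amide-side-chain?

Hydroxyl-bearing: S, T, Y. Amide-side-chain: N, Q.
Hydroxyl-bearing residues here: S11, S12, S26 (3).
Amide-side-chain residues here: Q9, N20 (2).
The two groups share no amino acid, so total = 3 + 2 = 5.

5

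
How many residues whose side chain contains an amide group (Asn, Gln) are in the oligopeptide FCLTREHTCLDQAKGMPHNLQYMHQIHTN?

Matching residues: Q12, N19, Q21, Q25, N29.

5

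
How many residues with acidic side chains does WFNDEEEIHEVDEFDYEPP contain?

The acidic residues are Asp (D) and Glu (E), whose side chains end in a carboxylate group.
Matching residues: D4, E5, E6, E7, E10, D12, E13, D15, E17.

9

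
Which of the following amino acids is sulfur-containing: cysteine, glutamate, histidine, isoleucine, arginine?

Cysteine (C, thiol) and methionine (M, thioether) are the two sulfur-containing amino acids.
Of the listed options, only cysteine belongs to this group.

cysteine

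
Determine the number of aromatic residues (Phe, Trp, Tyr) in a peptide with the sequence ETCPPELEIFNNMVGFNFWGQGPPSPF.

5

Matching residues: F10, F16, F18, W19, F27.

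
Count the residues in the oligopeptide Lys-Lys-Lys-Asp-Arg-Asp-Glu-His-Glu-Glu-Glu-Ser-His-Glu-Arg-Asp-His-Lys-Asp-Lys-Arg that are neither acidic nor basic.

1

Acidic: D, E. Basic: K, R, H. All other residues are neither.
Matching residues: Ser12.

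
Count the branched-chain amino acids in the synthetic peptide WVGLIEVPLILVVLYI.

V, L, and I make up the branched-chain aliphatic group.
Matching residues: V2, L4, I5, V7, L9, I10, L11, V12, V13, L14, I16.

11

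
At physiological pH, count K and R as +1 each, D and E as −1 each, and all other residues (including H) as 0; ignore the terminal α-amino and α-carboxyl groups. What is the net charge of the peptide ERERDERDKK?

0

Positive (K, R): R2, R4, R7, K9, K10 → +5.
Negative (D, E): E1, E3, D5, E6, D8 → −5.
Net charge = (+5) + (−5) = 0.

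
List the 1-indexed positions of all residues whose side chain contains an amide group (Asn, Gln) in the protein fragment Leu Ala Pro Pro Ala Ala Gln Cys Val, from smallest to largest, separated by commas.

7

Matching residues: Gln7.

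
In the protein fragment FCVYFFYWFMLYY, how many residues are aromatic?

9

The aromatic amino acids are Phe (F, benzyl), Trp (W, indole), and Tyr (Y, phenol).
Matching residues: F1, Y4, F5, F6, Y7, W8, F9, Y12, Y13.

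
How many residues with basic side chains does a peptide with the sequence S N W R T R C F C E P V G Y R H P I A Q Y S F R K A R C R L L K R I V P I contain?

10

K, R, and H are the three residues with basic side chains (ε-amine, guanidinium, and imidazole respectively).
Matching residues: R4, R6, R15, H16, R24, K25, R27, R29, K32, R33.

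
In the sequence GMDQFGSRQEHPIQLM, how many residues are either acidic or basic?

4

Acidic: D, E. Basic: H, K, R.
Acidic residues here: D3, E10 (2).
Basic residues here: R8, H11 (2).
The two groups share no amino acid, so total = 2 + 2 = 4.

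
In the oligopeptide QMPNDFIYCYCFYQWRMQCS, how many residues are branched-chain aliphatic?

Valine (V), leucine (L), and isoleucine (I) are the branched-chain amino acids.
Matching residues: I7.

1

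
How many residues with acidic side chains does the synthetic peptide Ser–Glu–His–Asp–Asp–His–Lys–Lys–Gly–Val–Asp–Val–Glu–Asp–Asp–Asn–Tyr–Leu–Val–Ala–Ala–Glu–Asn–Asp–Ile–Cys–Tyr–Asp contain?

Only D (aspartate) and E (glutamate) carry a side-chain carboxylic acid.
Matching residues: Glu2, Asp4, Asp5, Asp11, Glu13, Asp14, Asp15, Glu22, Asp24, Asp28.

10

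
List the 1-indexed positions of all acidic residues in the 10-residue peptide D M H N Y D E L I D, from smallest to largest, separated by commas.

Only D (aspartate) and E (glutamate) carry a side-chain carboxylic acid.
Matching residues: D1, D6, E7, D10.

1, 6, 7, 10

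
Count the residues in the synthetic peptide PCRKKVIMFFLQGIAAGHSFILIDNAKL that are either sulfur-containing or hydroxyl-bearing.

Sulfur-containing: C, M. Hydroxyl-bearing: S, T, Y.
Sulfur-containing residues here: C2, M8 (2).
Hydroxyl-bearing residues here: S19 (1).
The two groups share no amino acid, so total = 2 + 1 = 3.

3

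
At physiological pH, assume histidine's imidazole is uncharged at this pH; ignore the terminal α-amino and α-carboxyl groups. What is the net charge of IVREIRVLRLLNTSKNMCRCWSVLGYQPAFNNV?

+4

Near pH 7.4, K and R contribute +1 each, D and E contribute −1 each, and every other side chain (His included, as stated) is uncharged.
Positive (K, R): R3, R6, R9, K15, R19 → +5.
Negative (D, E): E4 → −1.
Net charge = (+5) + (−1) = +4.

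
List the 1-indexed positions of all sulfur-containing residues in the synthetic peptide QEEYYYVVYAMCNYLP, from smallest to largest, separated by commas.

Cysteine (C, thiol) and methionine (M, thioether) are the two sulfur-containing amino acids.
Matching residues: M11, C12.

11, 12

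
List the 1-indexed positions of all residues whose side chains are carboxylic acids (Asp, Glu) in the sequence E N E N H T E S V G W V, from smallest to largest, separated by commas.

1, 3, 7

Matching residues: E1, E3, E7.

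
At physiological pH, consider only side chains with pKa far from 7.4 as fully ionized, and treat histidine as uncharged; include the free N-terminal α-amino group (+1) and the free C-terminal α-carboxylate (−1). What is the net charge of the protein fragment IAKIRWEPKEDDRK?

+1

At pH ~7.4 the Lys and Arg side chains are protonated (+1), the Asp and Glu side chains are deprotonated (−1), and with His taken as neutral all other side chains carry no charge.
Positive (K, R): K3, R5, K9, R13, K14 → +5.
Negative (D, E): E7, E10, D11, D12 → −4.
The N-terminus (+1) and C-terminus (−1) cancel.
Net charge = (+5) + (−4) = +1.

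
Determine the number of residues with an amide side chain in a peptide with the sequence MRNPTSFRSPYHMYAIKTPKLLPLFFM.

Asparagine (N) and glutamine (Q) have uncharged amide side chains.
Matching residues: N3.

1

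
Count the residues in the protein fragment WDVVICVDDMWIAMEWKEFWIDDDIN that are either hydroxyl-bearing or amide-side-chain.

1

Hydroxyl-bearing: S, T, Y. Amide-side-chain: N, Q.
Hydroxyl-bearing residues here: none (0).
Amide-side-chain residues here: N26 (1).
The two groups share no amino acid, so total = 0 + 1 = 1.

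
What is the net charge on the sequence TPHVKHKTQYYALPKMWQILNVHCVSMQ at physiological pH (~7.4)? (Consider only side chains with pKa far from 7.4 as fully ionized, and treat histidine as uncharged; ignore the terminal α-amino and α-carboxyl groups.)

+3

At pH ~7.4 the Lys and Arg side chains are protonated (+1), the Asp and Glu side chains are deprotonated (−1), and with His taken as neutral all other side chains carry no charge.
Positive (K, R): K5, K7, K15 → +3.
Negative (D, E): none → −0.
Net charge = (+3) + (−0) = +3.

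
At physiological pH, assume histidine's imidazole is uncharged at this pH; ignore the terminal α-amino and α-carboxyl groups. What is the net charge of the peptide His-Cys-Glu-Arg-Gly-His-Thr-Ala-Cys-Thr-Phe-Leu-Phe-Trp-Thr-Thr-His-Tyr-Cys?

0

The side chains ionized at physiological pH are Lys/Arg (+1) and Asp/Glu (−1); with His treated as neutral, nothing else contributes.
Positive (K, R): Arg4 → +1.
Negative (D, E): Glu3 → −1.
Net charge = (+1) + (−1) = 0.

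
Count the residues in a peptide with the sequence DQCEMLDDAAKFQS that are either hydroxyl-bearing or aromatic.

Hydroxyl-bearing: S, T, Y. Aromatic: F, W, Y.
Hydroxyl-bearing residues here: S14 (1).
Aromatic residues here: F12 (1).
(Y belongs to both groups, but none appear in this sequence.) Total = 1 + 1 = 2.

2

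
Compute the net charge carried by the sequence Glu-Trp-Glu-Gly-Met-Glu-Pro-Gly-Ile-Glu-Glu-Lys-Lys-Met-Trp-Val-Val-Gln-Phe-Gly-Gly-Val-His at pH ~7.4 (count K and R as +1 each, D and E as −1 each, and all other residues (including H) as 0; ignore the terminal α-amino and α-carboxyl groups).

Positive (K, R): Lys12, Lys13 → +2.
Negative (D, E): Glu1, Glu3, Glu6, Glu10, Glu11 → −5.
Net charge = (+2) + (−5) = −3.

-3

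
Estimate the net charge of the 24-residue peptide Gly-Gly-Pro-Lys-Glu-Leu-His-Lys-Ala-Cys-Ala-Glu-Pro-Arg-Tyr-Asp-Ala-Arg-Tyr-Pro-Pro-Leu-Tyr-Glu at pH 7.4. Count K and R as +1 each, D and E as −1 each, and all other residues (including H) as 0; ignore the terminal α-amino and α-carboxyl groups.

Positive (K, R): Lys4, Lys8, Arg14, Arg18 → +4.
Negative (D, E): Glu5, Glu12, Asp16, Glu24 → −4.
Net charge = (+4) + (−4) = 0.

0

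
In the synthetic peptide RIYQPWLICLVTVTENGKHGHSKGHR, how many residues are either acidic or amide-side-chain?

Acidic: D, E. Amide-side-chain: N, Q.
Acidic residues here: E15 (1).
Amide-side-chain residues here: Q4, N16 (2).
The two groups share no amino acid, so total = 1 + 2 = 3.

3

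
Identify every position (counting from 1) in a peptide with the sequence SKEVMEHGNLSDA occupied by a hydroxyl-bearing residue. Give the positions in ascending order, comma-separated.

S, T, and Y are the three residues with a side-chain hydroxyl.
Matching residues: S1, S11.

1, 11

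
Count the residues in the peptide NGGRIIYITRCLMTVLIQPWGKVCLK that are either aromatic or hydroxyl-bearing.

4

Aromatic: F, W, Y. Hydroxyl-bearing: S, T, Y.
Aromatic residues here: Y7, W20 (2).
Hydroxyl-bearing residues here: Y7, T9, T14 (3).
Y is in both groups, so the 1 Y residue must not be double-counted.
Total = 2 + 3 − 1 = 4.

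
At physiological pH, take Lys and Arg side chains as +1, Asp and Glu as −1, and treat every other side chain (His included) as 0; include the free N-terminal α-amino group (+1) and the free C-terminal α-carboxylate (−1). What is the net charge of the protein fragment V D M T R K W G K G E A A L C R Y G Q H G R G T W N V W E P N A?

+2

Positive (K, R): R5, K6, K9, R16, R22 → +5.
Negative (D, E): D2, E11, E29 → −3.
The N-terminus (+1) and C-terminus (−1) cancel.
Net charge = (+5) + (−3) = +2.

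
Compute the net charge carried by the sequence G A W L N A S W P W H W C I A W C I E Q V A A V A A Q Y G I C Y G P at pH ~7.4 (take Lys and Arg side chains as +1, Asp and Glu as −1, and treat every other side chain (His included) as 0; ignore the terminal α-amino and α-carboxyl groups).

-1

Positive (K, R): none → +0.
Negative (D, E): E19 → −1.
Net charge = (+0) + (−1) = −1.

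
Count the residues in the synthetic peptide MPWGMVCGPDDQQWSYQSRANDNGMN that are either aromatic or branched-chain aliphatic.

Aromatic: F, W, Y. Branched-chain aliphatic: I, L, V.
Aromatic residues here: W3, W14, Y16 (3).
Branched-chain aliphatic residues here: V6 (1).
The two groups share no amino acid, so total = 3 + 1 = 4.

4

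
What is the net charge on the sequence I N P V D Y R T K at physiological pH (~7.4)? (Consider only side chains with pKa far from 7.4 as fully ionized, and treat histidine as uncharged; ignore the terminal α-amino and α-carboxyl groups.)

Near pH 7.4, K and R contribute +1 each, D and E contribute −1 each, and every other side chain (His included, as stated) is uncharged.
Positive (K, R): R7, K9 → +2.
Negative (D, E): D5 → −1.
Net charge = (+2) + (−1) = +1.

+1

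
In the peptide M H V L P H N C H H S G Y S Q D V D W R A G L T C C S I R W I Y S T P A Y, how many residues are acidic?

Only D (aspartate) and E (glutamate) carry a side-chain carboxylic acid.
Matching residues: D16, D18.

2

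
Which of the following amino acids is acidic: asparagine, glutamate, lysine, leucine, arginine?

glutamate

Only D (aspartate) and E (glutamate) carry a side-chain carboxylic acid.
Of the listed options, only glutamate belongs to this group.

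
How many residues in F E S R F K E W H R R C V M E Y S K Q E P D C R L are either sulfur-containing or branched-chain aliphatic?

5

Sulfur-containing: C, M. Branched-chain aliphatic: I, L, V.
Sulfur-containing residues here: C12, M14, C23 (3).
Branched-chain aliphatic residues here: V13, L25 (2).
The two groups share no amino acid, so total = 3 + 2 = 5.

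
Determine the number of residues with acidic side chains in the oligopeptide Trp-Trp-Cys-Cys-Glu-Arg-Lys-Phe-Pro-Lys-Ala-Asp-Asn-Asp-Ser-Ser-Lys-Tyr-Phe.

3

Aspartate (D) and glutamate (E) have carboxylic-acid side chains and are the acidic amino acids.
Matching residues: Glu5, Asp12, Asp14.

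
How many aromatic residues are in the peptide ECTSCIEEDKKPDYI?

1

Phenylalanine (F), tryptophan (W), and tyrosine (Y) have aromatic ring side chains.
Matching residues: Y14.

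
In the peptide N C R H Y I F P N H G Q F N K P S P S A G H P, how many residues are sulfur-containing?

1

Cysteine (C, thiol) and methionine (M, thioether) are the two sulfur-containing amino acids.
Matching residues: C2.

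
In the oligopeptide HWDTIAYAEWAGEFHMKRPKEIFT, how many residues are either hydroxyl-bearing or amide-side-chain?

3

Hydroxyl-bearing: S, T, Y. Amide-side-chain: N, Q.
Hydroxyl-bearing residues here: T4, Y7, T24 (3).
Amide-side-chain residues here: none (0).
The two groups share no amino acid, so total = 3 + 0 = 3.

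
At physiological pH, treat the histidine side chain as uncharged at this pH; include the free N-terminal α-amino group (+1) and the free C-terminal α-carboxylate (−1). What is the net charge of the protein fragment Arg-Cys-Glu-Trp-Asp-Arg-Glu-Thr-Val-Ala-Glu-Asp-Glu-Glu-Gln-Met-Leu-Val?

Near pH 7.4, K and R contribute +1 each, D and E contribute −1 each, and every other side chain (His included, as stated) is uncharged.
Positive (K, R): Arg1, Arg6 → +2.
Negative (D, E): Glu3, Asp5, Glu7, Glu11, Asp12, Glu13, Glu14 → −7.
The N-terminus (+1) and C-terminus (−1) cancel.
Net charge = (+2) + (−7) = −5.

-5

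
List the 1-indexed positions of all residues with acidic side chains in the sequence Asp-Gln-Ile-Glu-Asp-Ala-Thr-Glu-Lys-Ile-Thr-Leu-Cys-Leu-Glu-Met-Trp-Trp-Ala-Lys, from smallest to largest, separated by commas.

The acidic residues are Asp (D) and Glu (E), whose side chains end in a carboxylate group.
Matching residues: Asp1, Glu4, Asp5, Glu8, Glu15.

1, 4, 5, 8, 15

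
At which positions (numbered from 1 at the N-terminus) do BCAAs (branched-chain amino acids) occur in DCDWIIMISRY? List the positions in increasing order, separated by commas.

5, 6, 8

Valine (V), leucine (L), and isoleucine (I) are the branched-chain amino acids.
Matching residues: I5, I6, I8.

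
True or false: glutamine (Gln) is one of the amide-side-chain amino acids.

True

Asparagine (N) and glutamine (Q) have uncharged amide side chains.
Glutamine is in this group.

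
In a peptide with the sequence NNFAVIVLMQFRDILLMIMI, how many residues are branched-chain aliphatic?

9

V, L, and I make up the branched-chain aliphatic group.
Matching residues: V5, I6, V7, L8, I14, L15, L16, I18, I20.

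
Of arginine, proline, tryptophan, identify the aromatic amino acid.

F, W, and Y each carry an aromatic ring on the side chain.
Of the listed options, only tryptophan belongs to this group.

tryptophan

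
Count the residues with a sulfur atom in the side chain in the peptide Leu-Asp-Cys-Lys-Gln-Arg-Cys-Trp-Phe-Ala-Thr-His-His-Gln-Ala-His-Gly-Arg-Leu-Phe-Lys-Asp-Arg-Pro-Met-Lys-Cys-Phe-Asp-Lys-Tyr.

4

Cysteine (C, thiol) and methionine (M, thioether) are the two sulfur-containing amino acids.
Matching residues: Cys3, Cys7, Met25, Cys27.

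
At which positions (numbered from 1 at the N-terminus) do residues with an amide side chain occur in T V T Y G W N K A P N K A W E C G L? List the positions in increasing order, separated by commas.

7, 11

The amide-side-chain residues are Asn (N) and Gln (Q).
Matching residues: N7, N11.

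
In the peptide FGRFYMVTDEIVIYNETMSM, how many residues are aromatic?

F, W, and Y each carry an aromatic ring on the side chain.
Matching residues: F1, F4, Y5, Y14.

4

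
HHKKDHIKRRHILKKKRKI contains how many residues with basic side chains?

14

K, R, and H are the three residues with basic side chains (ε-amine, guanidinium, and imidazole respectively).
Matching residues: H1, H2, K3, K4, H6, K8, R9, R10, H11, K14, K15, K16, R17, K18.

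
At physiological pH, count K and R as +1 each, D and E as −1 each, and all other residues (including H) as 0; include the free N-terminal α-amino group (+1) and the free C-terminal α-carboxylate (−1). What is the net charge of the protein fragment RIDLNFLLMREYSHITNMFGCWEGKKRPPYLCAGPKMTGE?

Positive (K, R): R1, R10, K25, K26, R27, K36 → +6.
Negative (D, E): D3, E11, E23, E40 → −4.
The N-terminus (+1) and C-terminus (−1) cancel.
Net charge = (+6) + (−4) = +2.

+2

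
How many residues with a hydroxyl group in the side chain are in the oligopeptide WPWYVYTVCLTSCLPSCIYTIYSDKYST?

13

Serine (S), threonine (T), and tyrosine (Y) each carry a hydroxyl group on the side chain.
Matching residues: Y4, Y6, T7, T11, S12, S16, Y19, T20, Y22, S23, Y26, S27, T28.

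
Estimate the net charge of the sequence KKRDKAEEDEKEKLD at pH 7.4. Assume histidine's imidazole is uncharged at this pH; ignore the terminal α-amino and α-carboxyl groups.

At pH ~7.4 the Lys and Arg side chains are protonated (+1), the Asp and Glu side chains are deprotonated (−1), and with His taken as neutral all other side chains carry no charge.
Positive (K, R): K1, K2, R3, K5, K11, K13 → +6.
Negative (D, E): D4, E7, E8, D9, E10, E12, D15 → −7.
Net charge = (+6) + (−7) = −1.

-1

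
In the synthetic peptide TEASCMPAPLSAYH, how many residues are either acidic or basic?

2

Acidic: D, E. Basic: H, K, R.
Acidic residues here: E2 (1).
Basic residues here: H14 (1).
The two groups share no amino acid, so total = 1 + 1 = 2.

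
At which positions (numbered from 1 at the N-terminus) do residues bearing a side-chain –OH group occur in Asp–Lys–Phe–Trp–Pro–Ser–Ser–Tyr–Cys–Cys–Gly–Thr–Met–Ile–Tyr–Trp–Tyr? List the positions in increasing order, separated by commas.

Serine (S), threonine (T), and tyrosine (Y) each carry a hydroxyl group on the side chain.
Matching residues: Ser6, Ser7, Tyr8, Thr12, Tyr15, Tyr17.

6, 7, 8, 12, 15, 17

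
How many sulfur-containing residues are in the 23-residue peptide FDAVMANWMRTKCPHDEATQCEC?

Only Cys (C) and Met (M) have a sulfur atom in the side chain.
Matching residues: M5, M9, C13, C21, C23.

5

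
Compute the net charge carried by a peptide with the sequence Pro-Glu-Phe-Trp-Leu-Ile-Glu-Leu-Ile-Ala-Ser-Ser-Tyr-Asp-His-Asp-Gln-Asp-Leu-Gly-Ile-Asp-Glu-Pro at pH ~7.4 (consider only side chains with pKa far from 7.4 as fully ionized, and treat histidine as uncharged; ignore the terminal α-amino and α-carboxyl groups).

The side chains ionized at physiological pH are Lys/Arg (+1) and Asp/Glu (−1); with His treated as neutral, nothing else contributes.
Positive (K, R): none → +0.
Negative (D, E): Glu2, Glu7, Asp14, Asp16, Asp18, Asp22, Glu23 → −7.
Net charge = (+0) + (−7) = −7.

-7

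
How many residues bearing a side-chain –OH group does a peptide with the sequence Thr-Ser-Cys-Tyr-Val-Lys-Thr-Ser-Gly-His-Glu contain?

5

Serine (S), threonine (T), and tyrosine (Y) each carry a hydroxyl group on the side chain.
Matching residues: Thr1, Ser2, Tyr4, Thr7, Ser8.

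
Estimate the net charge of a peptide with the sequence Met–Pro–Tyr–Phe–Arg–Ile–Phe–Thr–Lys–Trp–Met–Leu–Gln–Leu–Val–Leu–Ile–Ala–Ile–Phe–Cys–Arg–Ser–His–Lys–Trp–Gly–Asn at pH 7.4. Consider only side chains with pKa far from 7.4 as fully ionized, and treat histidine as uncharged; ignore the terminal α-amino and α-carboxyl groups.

Near pH 7.4, K and R contribute +1 each, D and E contribute −1 each, and every other side chain (His included, as stated) is uncharged.
Positive (K, R): Arg5, Lys9, Arg22, Lys25 → +4.
Negative (D, E): none → −0.
Net charge = (+4) + (−0) = +4.

+4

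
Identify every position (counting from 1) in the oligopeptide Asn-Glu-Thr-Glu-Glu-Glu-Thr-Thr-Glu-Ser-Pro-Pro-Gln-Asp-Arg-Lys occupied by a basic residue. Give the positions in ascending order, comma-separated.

15, 16

Matching residues: Arg15, Lys16.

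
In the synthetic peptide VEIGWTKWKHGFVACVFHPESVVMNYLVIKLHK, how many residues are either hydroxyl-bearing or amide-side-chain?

Hydroxyl-bearing: S, T, Y. Amide-side-chain: N, Q.
Hydroxyl-bearing residues here: T6, S21, Y26 (3).
Amide-side-chain residues here: N25 (1).
The two groups share no amino acid, so total = 3 + 1 = 4.

4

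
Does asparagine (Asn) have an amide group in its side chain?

Yes

The amide-side-chain residues are Asn (N) and Gln (Q).
Asparagine is in this group.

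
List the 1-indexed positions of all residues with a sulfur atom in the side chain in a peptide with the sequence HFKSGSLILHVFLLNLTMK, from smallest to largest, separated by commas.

18

The sulfur-bearing residues are cysteine (–SH) and methionine (–S–CH₃).
Matching residues: M18.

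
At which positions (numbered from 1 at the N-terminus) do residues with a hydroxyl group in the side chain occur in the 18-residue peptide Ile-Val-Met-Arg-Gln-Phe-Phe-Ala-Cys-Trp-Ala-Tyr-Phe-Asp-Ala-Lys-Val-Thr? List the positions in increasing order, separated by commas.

S, T, and Y are the three residues with a side-chain hydroxyl.
Matching residues: Tyr12, Thr18.

12, 18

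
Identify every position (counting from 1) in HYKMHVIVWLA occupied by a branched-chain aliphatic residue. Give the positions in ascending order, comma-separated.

6, 7, 8, 10

Matching residues: V6, I7, V8, L10.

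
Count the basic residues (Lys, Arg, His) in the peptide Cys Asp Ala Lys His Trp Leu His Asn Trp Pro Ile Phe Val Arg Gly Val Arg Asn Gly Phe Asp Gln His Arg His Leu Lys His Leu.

Matching residues: Lys4, His5, His8, Arg15, Arg18, His24, Arg25, His26, Lys28, His29.

10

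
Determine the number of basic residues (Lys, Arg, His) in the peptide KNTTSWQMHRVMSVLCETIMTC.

Matching residues: K1, H9, R10.

3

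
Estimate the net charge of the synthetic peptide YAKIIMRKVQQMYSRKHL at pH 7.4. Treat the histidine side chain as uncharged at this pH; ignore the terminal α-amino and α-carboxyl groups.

+5

At pH ~7.4 the Lys and Arg side chains are protonated (+1), the Asp and Glu side chains are deprotonated (−1), and with His taken as neutral all other side chains carry no charge.
Positive (K, R): K3, R7, K8, R15, K16 → +5.
Negative (D, E): none → −0.
Net charge = (+5) + (−0) = +5.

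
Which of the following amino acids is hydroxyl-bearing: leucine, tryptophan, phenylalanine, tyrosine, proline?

tyrosine

S, T, and Y are the three residues with a side-chain hydroxyl.
Of the listed options, only tyrosine belongs to this group.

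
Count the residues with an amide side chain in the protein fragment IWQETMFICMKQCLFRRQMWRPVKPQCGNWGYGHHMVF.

5

The amide-side-chain residues are Asn (N) and Gln (Q).
Matching residues: Q3, Q12, Q18, Q26, N29.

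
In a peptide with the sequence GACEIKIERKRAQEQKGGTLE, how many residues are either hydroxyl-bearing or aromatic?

1

Hydroxyl-bearing: S, T, Y. Aromatic: F, W, Y.
Hydroxyl-bearing residues here: T19 (1).
Aromatic residues here: none (0).
(Y belongs to both groups, but none appear in this sequence.) Total = 1 + 0 = 1.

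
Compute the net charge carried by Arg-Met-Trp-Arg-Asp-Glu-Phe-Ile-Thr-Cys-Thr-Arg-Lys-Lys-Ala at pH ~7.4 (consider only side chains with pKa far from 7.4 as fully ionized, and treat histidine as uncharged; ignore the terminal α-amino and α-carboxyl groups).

+3

Near pH 7.4, K and R contribute +1 each, D and E contribute −1 each, and every other side chain (His included, as stated) is uncharged.
Positive (K, R): Arg1, Arg4, Arg12, Lys13, Lys14 → +5.
Negative (D, E): Asp5, Glu6 → −2.
Net charge = (+5) + (−2) = +3.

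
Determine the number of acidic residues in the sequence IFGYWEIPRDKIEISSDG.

Only D (aspartate) and E (glutamate) carry a side-chain carboxylic acid.
Matching residues: E6, D10, E13, D17.

4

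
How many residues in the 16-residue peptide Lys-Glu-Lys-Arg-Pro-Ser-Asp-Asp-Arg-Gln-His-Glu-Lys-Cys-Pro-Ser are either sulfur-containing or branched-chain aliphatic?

Sulfur-containing: C, M. Branched-chain aliphatic: I, L, V.
Sulfur-containing residues here: Cys14 (1).
Branched-chain aliphatic residues here: none (0).
The two groups share no amino acid, so total = 1 + 0 = 1.

1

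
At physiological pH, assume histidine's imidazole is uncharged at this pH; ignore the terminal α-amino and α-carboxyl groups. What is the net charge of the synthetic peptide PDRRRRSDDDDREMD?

-2

At pH ~7.4 the Lys and Arg side chains are protonated (+1), the Asp and Glu side chains are deprotonated (−1), and with His taken as neutral all other side chains carry no charge.
Positive (K, R): R3, R4, R5, R6, R12 → +5.
Negative (D, E): D2, D8, D9, D10, D11, E13, D15 → −7.
Net charge = (+5) + (−7) = −2.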